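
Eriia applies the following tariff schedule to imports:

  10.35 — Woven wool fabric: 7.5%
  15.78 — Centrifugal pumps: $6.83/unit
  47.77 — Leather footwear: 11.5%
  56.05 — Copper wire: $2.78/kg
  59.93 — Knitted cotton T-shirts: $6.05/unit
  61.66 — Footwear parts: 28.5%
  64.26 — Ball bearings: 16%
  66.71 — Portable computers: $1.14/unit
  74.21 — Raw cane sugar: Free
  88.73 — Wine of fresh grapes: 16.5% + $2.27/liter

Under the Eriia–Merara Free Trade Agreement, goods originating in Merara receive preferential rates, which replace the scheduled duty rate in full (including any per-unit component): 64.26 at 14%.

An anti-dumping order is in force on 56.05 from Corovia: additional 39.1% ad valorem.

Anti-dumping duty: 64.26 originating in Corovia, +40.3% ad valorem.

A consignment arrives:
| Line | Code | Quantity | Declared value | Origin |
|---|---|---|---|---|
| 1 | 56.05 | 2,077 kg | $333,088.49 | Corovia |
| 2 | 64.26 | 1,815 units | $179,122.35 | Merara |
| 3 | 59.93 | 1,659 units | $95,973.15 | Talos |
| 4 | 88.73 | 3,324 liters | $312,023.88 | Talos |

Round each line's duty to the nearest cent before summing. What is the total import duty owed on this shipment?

$230,155.16

Line 1 (56.05, Corovia, 2,077 kg, $333,088.49):
Base rate for 56.05 is $2.78/kg.
Additional duty on 56.05 from Corovia: +39.1% ad valorem. Applied ad valorem rate = 39.1%.
Duty = $333,088.49 × 39.1% + 2,077 × $2.78 = $136,011.66.
Line 2 (64.26, Merara, 1,815 units, $179,122.35):
Base rate for 64.26 is 16%.
Origin Merara qualifies under the Eriia–Merara agreement and 64.26 is covered: preferential rate 14% applies instead.
The additional-duty order on 64.26 targets Corovia, not Merara; it does not apply.
Duty = $179,122.35 × 14% = $25,077.13.
Line 3 (59.93, Talos, 1,659 units, $95,973.15):
Base rate for 59.93 is $6.05/unit.
Duty = 1,659 × $6.05 = $10,036.95.
Line 4 (88.73, Talos, 3,324 liters, $312,023.88):
Base rate for 88.73 is 16.5% + $2.27/liter.
Duty = $312,023.88 × 16.5% + 3,324 × $2.27 = $59,029.42.
Total = $136,011.66 + $25,077.13 + $10,036.95 + $59,029.42 = $230,155.16.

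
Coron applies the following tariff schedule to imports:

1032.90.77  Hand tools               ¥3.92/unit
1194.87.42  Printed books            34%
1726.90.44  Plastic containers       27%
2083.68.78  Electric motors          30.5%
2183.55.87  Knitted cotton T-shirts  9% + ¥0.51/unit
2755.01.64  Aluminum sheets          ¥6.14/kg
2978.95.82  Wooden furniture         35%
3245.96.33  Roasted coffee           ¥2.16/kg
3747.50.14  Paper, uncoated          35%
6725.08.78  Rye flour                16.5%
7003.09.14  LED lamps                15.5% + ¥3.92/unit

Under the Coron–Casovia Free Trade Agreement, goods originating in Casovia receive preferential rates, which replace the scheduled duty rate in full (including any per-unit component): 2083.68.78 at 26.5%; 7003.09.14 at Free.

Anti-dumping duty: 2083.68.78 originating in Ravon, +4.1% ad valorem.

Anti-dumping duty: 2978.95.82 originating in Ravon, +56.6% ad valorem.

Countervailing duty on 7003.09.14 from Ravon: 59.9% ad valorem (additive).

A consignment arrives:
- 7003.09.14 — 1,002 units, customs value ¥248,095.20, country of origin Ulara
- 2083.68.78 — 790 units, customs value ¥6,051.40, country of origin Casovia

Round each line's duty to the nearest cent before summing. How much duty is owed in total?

Line 1 (7003.09.14, Ulara, 1,002 units, ¥248,095.20):
Base rate for 7003.09.14 is 15.5% + ¥3.92/unit.
7003.09.14 has an FTA preferential rate, but origin Ulara is not Casovia; base rate stands.
The additional-duty order on 7003.09.14 targets Ravon, not Ulara; it does not apply.
Duty = ¥248,095.20 × 15.5% + 1,002 × ¥3.92 = ¥42,382.60.
Line 2 (2083.68.78, Casovia, 790 units, ¥6,051.40):
Base rate for 2083.68.78 is 30.5%.
Origin Casovia qualifies under the Coron–Casovia agreement and 2083.68.78 is covered: preferential rate 26.5% applies instead.
The additional-duty order on 2083.68.78 targets Ravon, not Casovia; it does not apply.
Duty = ¥6,051.40 × 26.5% = ¥1,603.62.
Total = ¥42,382.60 + ¥1,603.62 = ¥43,986.22.

¥43,986.22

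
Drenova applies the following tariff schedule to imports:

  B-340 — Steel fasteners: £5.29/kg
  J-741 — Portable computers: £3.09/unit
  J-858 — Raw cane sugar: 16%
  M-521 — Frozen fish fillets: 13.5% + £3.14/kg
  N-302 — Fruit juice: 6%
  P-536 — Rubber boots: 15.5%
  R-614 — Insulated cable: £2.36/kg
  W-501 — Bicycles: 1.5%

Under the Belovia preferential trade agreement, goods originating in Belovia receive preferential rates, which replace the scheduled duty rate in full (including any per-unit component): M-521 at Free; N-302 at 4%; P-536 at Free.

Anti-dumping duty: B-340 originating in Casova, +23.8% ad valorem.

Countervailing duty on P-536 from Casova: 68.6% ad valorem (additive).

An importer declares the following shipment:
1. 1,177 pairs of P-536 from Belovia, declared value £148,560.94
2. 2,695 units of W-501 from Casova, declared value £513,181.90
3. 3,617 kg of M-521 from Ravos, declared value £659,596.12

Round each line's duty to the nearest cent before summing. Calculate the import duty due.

£108,100.59

Line 1 (P-536, Belovia, 1,177 pairs, £148,560.94):
Base rate for P-536 is 15.5%.
Origin Belovia qualifies under the Drenova–Belovia agreement and P-536 is covered: preferential rate Free applies instead.
The additional-duty order on P-536 targets Casova, not Belovia; it does not apply.
Duty = £148,560.94 × 0% = £0.00.
Line 2 (W-501, Casova, 2,695 units, £513,181.90):
Base rate for W-501 is 1.5%.
Duty = £513,181.90 × 1.5% = £7,697.73.
Line 3 (M-521, Ravos, 3,617 kg, £659,596.12):
Base rate for M-521 is 13.5% + £3.14/kg.
M-521 has an FTA preferential rate, but origin Ravos is not Belovia; base rate stands.
Duty = £659,596.12 × 13.5% + 3,617 × £3.14 = £100,402.86.
Total = £0.00 + £7,697.73 + £100,402.86 = £108,100.59.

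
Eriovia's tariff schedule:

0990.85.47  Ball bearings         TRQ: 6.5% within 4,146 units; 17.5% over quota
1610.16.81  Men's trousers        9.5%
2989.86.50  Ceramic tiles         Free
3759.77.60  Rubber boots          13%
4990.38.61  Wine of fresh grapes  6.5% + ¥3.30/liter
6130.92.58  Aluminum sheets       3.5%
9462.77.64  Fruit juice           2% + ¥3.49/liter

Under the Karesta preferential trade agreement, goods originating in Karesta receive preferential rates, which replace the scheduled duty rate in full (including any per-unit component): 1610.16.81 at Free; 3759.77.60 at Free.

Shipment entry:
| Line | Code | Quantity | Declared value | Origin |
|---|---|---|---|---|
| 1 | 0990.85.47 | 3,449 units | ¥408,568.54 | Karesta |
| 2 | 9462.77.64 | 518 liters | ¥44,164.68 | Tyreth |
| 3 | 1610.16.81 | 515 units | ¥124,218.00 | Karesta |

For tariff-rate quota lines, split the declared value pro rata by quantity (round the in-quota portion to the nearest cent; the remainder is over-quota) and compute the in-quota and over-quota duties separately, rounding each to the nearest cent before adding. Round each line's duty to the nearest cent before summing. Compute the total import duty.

Line 1 (0990.85.47, Karesta, 3,449 units, ¥408,568.54):
Code 0990.85.47 is under a tariff-rate quota (threshold 4,146 units). Quantity 3,449 units is within the quota, so the in-quota rate 6.5% applies to the full value.
Duty = ¥408,568.54 × 6.5% = ¥26,556.96.
Line 2 (9462.77.64, Tyreth, 518 liters, ¥44,164.68):
Base rate for 9462.77.64 is 2% + ¥3.49/liter.
Duty = ¥44,164.68 × 2% + 518 × ¥3.49 = ¥2,691.11.
Line 3 (1610.16.81, Karesta, 515 units, ¥124,218.00):
Base rate for 1610.16.81 is 9.5%.
Origin Karesta qualifies under the Eriovia–Karesta agreement and 1610.16.81 is covered: preferential rate Free applies instead.
Duty = ¥124,218.00 × 0% = ¥0.00.
Total = ¥26,556.96 + ¥2,691.11 + ¥0.00 = ¥29,248.07.

¥29,248.07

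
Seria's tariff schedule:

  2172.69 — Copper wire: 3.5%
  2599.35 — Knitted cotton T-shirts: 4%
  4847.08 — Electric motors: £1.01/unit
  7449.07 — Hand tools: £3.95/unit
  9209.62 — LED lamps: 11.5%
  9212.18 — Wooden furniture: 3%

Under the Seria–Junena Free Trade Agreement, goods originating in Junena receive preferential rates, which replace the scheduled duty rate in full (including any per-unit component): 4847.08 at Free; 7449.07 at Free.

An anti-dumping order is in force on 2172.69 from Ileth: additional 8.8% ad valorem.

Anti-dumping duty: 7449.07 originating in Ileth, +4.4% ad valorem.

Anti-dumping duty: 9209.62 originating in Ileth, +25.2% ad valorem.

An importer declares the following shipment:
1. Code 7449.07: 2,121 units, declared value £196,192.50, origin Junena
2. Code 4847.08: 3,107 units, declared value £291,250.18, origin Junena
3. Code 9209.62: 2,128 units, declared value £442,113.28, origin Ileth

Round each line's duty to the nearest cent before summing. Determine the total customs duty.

£162,255.57

Line 1 (7449.07, Junena, 2,121 units, £196,192.50):
Base rate for 7449.07 is £3.95/unit.
Origin Junena qualifies under the Seria–Junena agreement and 7449.07 is covered: preferential rate Free applies instead.
The additional-duty order on 7449.07 targets Ileth, not Junena; it does not apply.
Duty = £196,192.50 × 0% = £0.00.
Line 2 (4847.08, Junena, 3,107 units, £291,250.18):
Base rate for 4847.08 is £1.01/unit.
Origin Junena qualifies under the Seria–Junena agreement and 4847.08 is covered: preferential rate Free applies instead.
Duty = £291,250.18 × 0% = £0.00.
Line 3 (9209.62, Ileth, 2,128 units, £442,113.28):
Base rate for 9209.62 is 11.5%.
Additional duty on 9209.62 from Ileth: +25.2%. Applied ad valorem rate: 11.5% + 25.2% = 36.7%.
Duty = £442,113.28 × 36.7% = £162,255.57.
Total = £0.00 + £0.00 + £162,255.57 = £162,255.57.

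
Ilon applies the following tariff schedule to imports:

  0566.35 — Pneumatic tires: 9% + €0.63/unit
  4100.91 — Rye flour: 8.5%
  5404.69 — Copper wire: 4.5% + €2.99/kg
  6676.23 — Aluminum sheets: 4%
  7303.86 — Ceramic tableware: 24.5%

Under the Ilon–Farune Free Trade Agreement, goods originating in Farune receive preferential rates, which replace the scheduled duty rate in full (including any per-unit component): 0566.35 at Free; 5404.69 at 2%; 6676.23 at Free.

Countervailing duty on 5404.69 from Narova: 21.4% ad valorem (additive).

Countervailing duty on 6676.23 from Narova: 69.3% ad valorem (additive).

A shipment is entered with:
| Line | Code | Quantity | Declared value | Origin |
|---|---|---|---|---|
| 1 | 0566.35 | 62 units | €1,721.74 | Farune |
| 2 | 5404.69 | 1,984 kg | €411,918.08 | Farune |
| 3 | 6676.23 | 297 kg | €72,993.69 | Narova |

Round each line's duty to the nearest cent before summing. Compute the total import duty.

€61,742.73

Line 1 (0566.35, Farune, 62 units, €1,721.74):
Base rate for 0566.35 is 9% + €0.63/unit.
Origin Farune qualifies under the Ilon–Farune agreement and 0566.35 is covered: preferential rate Free applies instead.
Duty = €1,721.74 × 0% = €0.00.
Line 2 (5404.69, Farune, 1,984 kg, €411,918.08):
Base rate for 5404.69 is 4.5% + €2.99/kg.
Origin Farune qualifies under the Ilon–Farune agreement and 5404.69 is covered: preferential rate 2% applies instead.
The additional-duty order on 5404.69 targets Narova, not Farune; it does not apply.
Duty = €411,918.08 × 2% = €8,238.36.
Line 3 (6676.23, Narova, 297 kg, €72,993.69):
Base rate for 6676.23 is 4%.
6676.23 has an FTA preferential rate, but origin Narova is not Farune; base rate stands.
Additional duty on 6676.23 from Narova: +69.3%. Applied ad valorem rate: 4% + 69.3% = 73.3%.
Duty = €72,993.69 × 73.3% = €53,504.37.
Total = €0.00 + €8,238.36 + €53,504.37 = €61,742.73.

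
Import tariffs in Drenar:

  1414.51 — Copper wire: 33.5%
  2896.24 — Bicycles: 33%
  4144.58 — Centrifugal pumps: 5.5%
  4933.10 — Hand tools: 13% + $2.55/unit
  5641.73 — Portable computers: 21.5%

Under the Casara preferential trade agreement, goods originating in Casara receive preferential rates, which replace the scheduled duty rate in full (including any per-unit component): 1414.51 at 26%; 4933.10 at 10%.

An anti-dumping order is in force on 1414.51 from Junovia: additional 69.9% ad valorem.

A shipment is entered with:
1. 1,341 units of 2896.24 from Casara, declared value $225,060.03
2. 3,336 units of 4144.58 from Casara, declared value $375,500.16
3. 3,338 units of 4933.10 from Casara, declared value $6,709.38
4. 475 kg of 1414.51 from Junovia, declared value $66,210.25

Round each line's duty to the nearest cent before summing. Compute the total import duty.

$164,054.66

Line 1 (2896.24, Casara, 1,341 units, $225,060.03):
Base rate for 2896.24 is 33%.
Origin Casara is the FTA partner but 2896.24 is not on the preference list; base rate stands.
Duty = $225,060.03 × 33% = $74,269.81.
Line 2 (4144.58, Casara, 3,336 units, $375,500.16):
Base rate for 4144.58 is 5.5%.
Origin Casara is the FTA partner but 4144.58 is not on the preference list; base rate stands.
Duty = $375,500.16 × 5.5% = $20,652.51.
Line 3 (4933.10, Casara, 3,338 units, $6,709.38):
Base rate for 4933.10 is 13% + $2.55/unit.
Origin Casara qualifies under the Drenar–Casara agreement and 4933.10 is covered: preferential rate 10% applies instead.
Duty = $6,709.38 × 10% = $670.94.
Line 4 (1414.51, Junovia, 475 kg, $66,210.25):
Base rate for 1414.51 is 33.5%.
1414.51 has an FTA preferential rate, but origin Junovia is not Casara; base rate stands.
Additional duty on 1414.51 from Junovia: +69.9%. Applied ad valorem rate: 33.5% + 69.9% = 103.4%.
Duty = $66,210.25 × 103.4% = $68,461.40.
Total = $74,269.81 + $20,652.51 + $670.94 + $68,461.40 = $164,054.66.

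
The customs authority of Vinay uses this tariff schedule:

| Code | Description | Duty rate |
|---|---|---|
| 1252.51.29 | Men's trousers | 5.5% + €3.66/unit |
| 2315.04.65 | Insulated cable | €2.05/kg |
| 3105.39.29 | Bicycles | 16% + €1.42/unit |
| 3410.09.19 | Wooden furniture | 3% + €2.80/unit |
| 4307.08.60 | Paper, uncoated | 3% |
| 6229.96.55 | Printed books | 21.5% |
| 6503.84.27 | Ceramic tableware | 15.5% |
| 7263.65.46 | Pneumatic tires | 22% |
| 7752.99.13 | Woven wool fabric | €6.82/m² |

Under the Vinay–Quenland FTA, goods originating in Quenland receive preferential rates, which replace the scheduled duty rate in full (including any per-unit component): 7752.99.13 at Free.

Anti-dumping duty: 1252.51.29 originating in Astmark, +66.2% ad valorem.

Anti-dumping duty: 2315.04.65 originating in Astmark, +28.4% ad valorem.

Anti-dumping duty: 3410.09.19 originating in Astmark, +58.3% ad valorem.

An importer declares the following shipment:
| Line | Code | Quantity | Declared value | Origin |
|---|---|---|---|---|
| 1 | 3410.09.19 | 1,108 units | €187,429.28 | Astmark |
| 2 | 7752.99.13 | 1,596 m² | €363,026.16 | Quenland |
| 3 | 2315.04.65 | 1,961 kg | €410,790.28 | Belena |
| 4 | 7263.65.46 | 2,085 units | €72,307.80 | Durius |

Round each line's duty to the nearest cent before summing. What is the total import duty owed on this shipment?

Line 1 (3410.09.19, Astmark, 1,108 units, €187,429.28):
Base rate for 3410.09.19 is 3% + €2.80/unit.
Additional duty on 3410.09.19 from Astmark: +58.3%. Applied ad valorem rate: 3% + 58.3% = 61.3%.
Duty = €187,429.28 × 61.3% + 1,108 × €2.80 = €117,996.55.
Line 2 (7752.99.13, Quenland, 1,596 m², €363,026.16):
Base rate for 7752.99.13 is €6.82/m².
Origin Quenland qualifies under the Vinay–Quenland agreement and 7752.99.13 is covered: preferential rate Free applies instead.
Duty = €363,026.16 × 0% = €0.00.
Line 3 (2315.04.65, Belena, 1,961 kg, €410,790.28):
Base rate for 2315.04.65 is €2.05/kg.
The additional-duty order on 2315.04.65 targets Astmark, not Belena; it does not apply.
Duty = 1,961 × €2.05 = €4,020.05.
Line 4 (7263.65.46, Durius, 2,085 units, €72,307.80):
Base rate for 7263.65.46 is 22%.
Duty = €72,307.80 × 22% = €15,907.72.
Total = €117,996.55 + €0.00 + €4,020.05 + €15,907.72 = €137,924.32.

€137,924.32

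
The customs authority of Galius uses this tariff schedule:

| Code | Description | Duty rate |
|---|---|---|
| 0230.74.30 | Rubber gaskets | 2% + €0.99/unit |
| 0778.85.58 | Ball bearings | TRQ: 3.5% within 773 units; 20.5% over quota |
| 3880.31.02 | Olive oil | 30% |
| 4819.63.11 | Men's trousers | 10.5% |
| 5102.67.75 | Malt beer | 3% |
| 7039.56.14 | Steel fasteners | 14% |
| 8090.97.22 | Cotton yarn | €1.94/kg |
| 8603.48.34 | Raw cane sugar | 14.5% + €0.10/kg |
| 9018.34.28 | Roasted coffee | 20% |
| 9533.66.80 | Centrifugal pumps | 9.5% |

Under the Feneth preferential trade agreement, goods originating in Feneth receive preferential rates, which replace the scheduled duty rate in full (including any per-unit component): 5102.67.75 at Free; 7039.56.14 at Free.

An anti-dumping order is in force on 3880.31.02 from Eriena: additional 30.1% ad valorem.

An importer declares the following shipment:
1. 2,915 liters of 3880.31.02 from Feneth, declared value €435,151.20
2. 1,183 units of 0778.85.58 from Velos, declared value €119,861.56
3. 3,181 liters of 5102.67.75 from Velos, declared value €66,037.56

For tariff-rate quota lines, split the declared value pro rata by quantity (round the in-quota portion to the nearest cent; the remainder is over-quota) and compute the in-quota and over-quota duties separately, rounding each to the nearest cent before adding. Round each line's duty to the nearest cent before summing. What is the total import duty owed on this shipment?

Line 1 (3880.31.02, Feneth, 2,915 liters, €435,151.20):
Base rate for 3880.31.02 is 30%.
Origin Feneth is the FTA partner but 3880.31.02 is not on the preference list; base rate stands.
The additional-duty order on 3880.31.02 targets Eriena, not Feneth; it does not apply.
Duty = €435,151.20 × 30% = €130,545.36.
Line 2 (0778.85.58, Velos, 1,183 units, €119,861.56):
Code 0778.85.58 is under a tariff-rate quota (threshold 773 units). In-quota: 773 units at 3.5%; over-quota: 410 units at 20.5%.
Pro-rata value split: in-quota = €119,861.56 × 773/1,183 = €78,320.36; over-quota = €119,861.56 − €78,320.36 = €41,541.20.
In-quota duty = €78,320.36 × 3.5% = €2,741.21. Over-quota duty = €41,541.20 × 20.5% = €8,515.95.
Line duty = €2,741.21 + €8,515.95 = €11,257.16.
Line 3 (5102.67.75, Velos, 3,181 liters, €66,037.56):
Base rate for 5102.67.75 is 3%.
5102.67.75 has an FTA preferential rate, but origin Velos is not Feneth; base rate stands.
Duty = €66,037.56 × 3% = €1,981.13.
Total = €130,545.36 + €11,257.16 + €1,981.13 = €143,783.65.

€143,783.65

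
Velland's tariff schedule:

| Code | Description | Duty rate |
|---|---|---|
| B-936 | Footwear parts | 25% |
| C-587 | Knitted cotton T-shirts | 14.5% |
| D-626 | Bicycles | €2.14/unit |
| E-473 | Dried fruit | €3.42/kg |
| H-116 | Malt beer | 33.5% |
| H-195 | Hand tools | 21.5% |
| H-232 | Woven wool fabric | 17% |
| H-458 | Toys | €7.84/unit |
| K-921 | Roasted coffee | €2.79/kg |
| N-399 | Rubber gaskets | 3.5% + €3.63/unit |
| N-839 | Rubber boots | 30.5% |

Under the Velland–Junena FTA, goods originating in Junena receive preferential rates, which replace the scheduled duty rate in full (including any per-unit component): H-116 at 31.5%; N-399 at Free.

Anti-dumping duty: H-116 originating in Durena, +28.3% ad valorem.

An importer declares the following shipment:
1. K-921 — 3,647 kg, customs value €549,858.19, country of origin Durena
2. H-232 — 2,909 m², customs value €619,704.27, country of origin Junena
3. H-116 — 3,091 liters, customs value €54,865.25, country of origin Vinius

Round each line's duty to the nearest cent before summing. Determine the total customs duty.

€133,904.72

Line 1 (K-921, Durena, 3,647 kg, €549,858.19):
Base rate for K-921 is €2.79/kg.
Duty = 3,647 × €2.79 = €10,175.13.
Line 2 (H-232, Junena, 2,909 m², €619,704.27):
Base rate for H-232 is 17%.
Origin Junena is the FTA partner but H-232 is not on the preference list; base rate stands.
Duty = €619,704.27 × 17% = €105,349.73.
Line 3 (H-116, Vinius, 3,091 liters, €54,865.25):
Base rate for H-116 is 33.5%.
H-116 has an FTA preferential rate, but origin Vinius is not Junena; base rate stands.
The additional-duty order on H-116 targets Durena, not Vinius; it does not apply.
Duty = €54,865.25 × 33.5% = €18,379.86.
Total = €10,175.13 + €105,349.73 + €18,379.86 = €133,904.72.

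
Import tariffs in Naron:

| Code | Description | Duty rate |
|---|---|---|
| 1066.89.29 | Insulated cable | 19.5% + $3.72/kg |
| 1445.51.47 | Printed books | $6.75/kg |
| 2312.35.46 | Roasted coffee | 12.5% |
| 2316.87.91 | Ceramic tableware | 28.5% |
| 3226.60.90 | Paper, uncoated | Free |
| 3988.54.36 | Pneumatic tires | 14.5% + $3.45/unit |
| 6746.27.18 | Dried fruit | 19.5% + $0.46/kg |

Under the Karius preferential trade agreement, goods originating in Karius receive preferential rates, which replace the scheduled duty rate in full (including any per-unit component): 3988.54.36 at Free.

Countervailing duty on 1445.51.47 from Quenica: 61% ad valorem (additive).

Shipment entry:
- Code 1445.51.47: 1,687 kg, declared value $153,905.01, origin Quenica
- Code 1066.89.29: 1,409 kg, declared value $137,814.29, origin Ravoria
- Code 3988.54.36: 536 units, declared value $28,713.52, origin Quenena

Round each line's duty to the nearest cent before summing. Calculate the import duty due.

$143,397.24

Line 1 (1445.51.47, Quenica, 1,687 kg, $153,905.01):
Base rate for 1445.51.47 is $6.75/kg.
Additional duty on 1445.51.47 from Quenica: +61% ad valorem. Applied ad valorem rate = 61%.
Duty = $153,905.01 × 61% + 1,687 × $6.75 = $105,269.31.
Line 2 (1066.89.29, Ravoria, 1,409 kg, $137,814.29):
Base rate for 1066.89.29 is 19.5% + $3.72/kg.
Duty = $137,814.29 × 19.5% + 1,409 × $3.72 = $32,115.27.
Line 3 (3988.54.36, Quenena, 536 units, $28,713.52):
Base rate for 3988.54.36 is 14.5% + $3.45/unit.
3988.54.36 has an FTA preferential rate, but origin Quenena is not Karius; base rate stands.
Duty = $28,713.52 × 14.5% + 536 × $3.45 = $6,012.66.
Total = $105,269.31 + $32,115.27 + $6,012.66 = $143,397.24.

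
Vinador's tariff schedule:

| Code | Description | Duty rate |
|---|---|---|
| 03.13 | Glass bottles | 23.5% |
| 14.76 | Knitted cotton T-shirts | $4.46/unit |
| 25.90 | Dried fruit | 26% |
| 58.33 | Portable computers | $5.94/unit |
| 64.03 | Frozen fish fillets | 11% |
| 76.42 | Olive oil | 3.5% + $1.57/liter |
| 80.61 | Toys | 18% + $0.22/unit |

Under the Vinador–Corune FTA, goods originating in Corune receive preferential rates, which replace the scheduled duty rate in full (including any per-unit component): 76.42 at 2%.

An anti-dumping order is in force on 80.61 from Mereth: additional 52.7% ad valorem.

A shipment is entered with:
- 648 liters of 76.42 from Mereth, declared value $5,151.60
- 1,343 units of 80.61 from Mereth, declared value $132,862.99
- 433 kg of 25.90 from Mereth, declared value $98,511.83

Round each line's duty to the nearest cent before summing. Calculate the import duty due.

Line 1 (76.42, Mereth, 648 liters, $5,151.60):
Base rate for 76.42 is 3.5% + $1.57/liter.
76.42 has an FTA preferential rate, but origin Mereth is not Corune; base rate stands.
Duty = $5,151.60 × 3.5% + 648 × $1.57 = $1,197.67.
Line 2 (80.61, Mereth, 1,343 units, $132,862.99):
Base rate for 80.61 is 18% + $0.22/unit.
Additional duty on 80.61 from Mereth: +52.7%. Applied ad valorem rate: 18% + 52.7% = 70.7%.
Duty = $132,862.99 × 70.7% + 1,343 × $0.22 = $94,229.59.
Line 3 (25.90, Mereth, 433 kg, $98,511.83):
Base rate for 25.90 is 26%.
Duty = $98,511.83 × 26% = $25,613.08.
Total = $1,197.67 + $94,229.59 + $25,613.08 = $121,040.34.

$121,040.34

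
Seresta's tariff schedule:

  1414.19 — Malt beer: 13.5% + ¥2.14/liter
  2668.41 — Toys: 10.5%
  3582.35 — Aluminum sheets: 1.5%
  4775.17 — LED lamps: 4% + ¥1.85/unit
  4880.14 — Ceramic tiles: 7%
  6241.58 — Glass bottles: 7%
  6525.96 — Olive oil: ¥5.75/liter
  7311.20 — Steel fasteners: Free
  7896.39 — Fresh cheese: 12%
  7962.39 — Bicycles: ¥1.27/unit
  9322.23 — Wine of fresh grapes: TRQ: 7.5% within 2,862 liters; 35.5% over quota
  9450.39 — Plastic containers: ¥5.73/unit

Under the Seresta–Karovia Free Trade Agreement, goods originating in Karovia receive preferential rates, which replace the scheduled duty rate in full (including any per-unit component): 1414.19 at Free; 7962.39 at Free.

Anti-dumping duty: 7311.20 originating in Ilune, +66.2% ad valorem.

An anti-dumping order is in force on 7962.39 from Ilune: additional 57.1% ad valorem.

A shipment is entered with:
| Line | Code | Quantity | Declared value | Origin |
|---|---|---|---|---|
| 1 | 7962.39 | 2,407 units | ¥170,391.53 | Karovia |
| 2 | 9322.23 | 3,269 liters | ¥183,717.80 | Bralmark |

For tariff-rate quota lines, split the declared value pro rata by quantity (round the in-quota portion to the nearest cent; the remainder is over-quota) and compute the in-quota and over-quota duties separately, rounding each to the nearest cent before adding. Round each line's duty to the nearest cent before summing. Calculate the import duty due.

Line 1 (7962.39, Karovia, 2,407 units, ¥170,391.53):
Base rate for 7962.39 is ¥1.27/unit.
Origin Karovia qualifies under the Seresta–Karovia agreement and 7962.39 is covered: preferential rate Free applies instead.
The additional-duty order on 7962.39 targets Ilune, not Karovia; it does not apply.
Duty = ¥170,391.53 × 0% = ¥0.00.
Line 2 (9322.23, Bralmark, 3,269 liters, ¥183,717.80):
Code 9322.23 is under a tariff-rate quota (threshold 2,862 liters). In-quota: 2,862 liters at 7.5%; over-quota: 407 liters at 35.5%.
Pro-rata value split: in-quota = ¥183,717.80 × 2,862/3,269 = ¥160,844.40; over-quota = ¥183,717.80 − ¥160,844.40 = ¥22,873.40.
In-quota duty = ¥160,844.40 × 7.5% = ¥12,063.33. Over-quota duty = ¥22,873.40 × 35.5% = ¥8,120.06.
Line duty = ¥12,063.33 + ¥8,120.06 = ¥20,183.39.
Total = ¥0.00 + ¥20,183.39 = ¥20,183.39.

¥20,183.39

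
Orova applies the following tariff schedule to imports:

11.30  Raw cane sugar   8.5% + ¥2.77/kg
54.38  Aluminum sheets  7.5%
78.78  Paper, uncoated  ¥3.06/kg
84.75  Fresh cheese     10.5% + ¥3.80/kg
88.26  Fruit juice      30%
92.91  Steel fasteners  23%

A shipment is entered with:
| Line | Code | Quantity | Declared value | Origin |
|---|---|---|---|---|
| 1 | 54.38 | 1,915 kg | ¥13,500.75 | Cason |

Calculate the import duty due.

Line 1 (54.38, Cason, 1,915 kg, ¥13,500.75):
Base rate for 54.38 is 7.5%.
Duty = ¥13,500.75 × 7.5% = ¥1,012.56.

¥1,012.56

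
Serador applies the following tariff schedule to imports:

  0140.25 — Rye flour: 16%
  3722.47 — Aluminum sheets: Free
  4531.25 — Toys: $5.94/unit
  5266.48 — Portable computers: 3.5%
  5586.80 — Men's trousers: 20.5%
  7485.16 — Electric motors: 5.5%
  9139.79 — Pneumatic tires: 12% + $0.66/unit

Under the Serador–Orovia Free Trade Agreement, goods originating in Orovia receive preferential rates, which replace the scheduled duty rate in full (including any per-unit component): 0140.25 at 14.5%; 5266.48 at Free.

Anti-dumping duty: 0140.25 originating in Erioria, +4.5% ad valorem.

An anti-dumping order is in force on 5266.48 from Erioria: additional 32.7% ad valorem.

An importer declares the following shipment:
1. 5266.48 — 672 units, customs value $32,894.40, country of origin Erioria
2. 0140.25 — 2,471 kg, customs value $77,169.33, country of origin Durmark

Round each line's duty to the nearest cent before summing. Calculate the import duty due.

$24,254.86

Line 1 (5266.48, Erioria, 672 units, $32,894.40):
Base rate for 5266.48 is 3.5%.
5266.48 has an FTA preferential rate, but origin Erioria is not Orovia; base rate stands.
Additional duty on 5266.48 from Erioria: +32.7%. Applied ad valorem rate: 3.5% + 32.7% = 36.2%.
Duty = $32,894.40 × 36.2% = $11,907.77.
Line 2 (0140.25, Durmark, 2,471 kg, $77,169.33):
Base rate for 0140.25 is 16%.
0140.25 has an FTA preferential rate, but origin Durmark is not Orovia; base rate stands.
The additional-duty order on 0140.25 targets Erioria, not Durmark; it does not apply.
Duty = $77,169.33 × 16% = $12,347.09.
Total = $11,907.77 + $12,347.09 = $24,254.86.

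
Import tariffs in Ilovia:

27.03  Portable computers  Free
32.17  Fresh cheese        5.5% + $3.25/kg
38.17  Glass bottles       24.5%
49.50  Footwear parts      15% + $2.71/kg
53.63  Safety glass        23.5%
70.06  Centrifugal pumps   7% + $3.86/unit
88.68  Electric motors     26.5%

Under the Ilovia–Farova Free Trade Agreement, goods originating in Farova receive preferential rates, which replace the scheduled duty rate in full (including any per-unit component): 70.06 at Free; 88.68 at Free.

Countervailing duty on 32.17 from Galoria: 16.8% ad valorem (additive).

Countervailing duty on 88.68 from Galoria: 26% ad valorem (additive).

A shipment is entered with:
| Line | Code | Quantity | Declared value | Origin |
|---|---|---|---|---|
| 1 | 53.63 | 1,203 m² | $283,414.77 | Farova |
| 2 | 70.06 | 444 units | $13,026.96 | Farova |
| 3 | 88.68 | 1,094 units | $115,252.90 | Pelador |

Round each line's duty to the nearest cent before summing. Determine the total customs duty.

$97,144.49

Line 1 (53.63, Farova, 1,203 m², $283,414.77):
Base rate for 53.63 is 23.5%.
Origin Farova is the FTA partner but 53.63 is not on the preference list; base rate stands.
Duty = $283,414.77 × 23.5% = $66,602.47.
Line 2 (70.06, Farova, 444 units, $13,026.96):
Base rate for 70.06 is 7% + $3.86/unit.
Origin Farova qualifies under the Ilovia–Farova agreement and 70.06 is covered: preferential rate Free applies instead.
Duty = $13,026.96 × 0% = $0.00.
Line 3 (88.68, Pelador, 1,094 units, $115,252.90):
Base rate for 88.68 is 26.5%.
88.68 has an FTA preferential rate, but origin Pelador is not Farova; base rate stands.
The additional-duty order on 88.68 targets Galoria, not Pelador; it does not apply.
Duty = $115,252.90 × 26.5% = $30,542.02.
Total = $66,602.47 + $0.00 + $30,542.02 = $97,144.49.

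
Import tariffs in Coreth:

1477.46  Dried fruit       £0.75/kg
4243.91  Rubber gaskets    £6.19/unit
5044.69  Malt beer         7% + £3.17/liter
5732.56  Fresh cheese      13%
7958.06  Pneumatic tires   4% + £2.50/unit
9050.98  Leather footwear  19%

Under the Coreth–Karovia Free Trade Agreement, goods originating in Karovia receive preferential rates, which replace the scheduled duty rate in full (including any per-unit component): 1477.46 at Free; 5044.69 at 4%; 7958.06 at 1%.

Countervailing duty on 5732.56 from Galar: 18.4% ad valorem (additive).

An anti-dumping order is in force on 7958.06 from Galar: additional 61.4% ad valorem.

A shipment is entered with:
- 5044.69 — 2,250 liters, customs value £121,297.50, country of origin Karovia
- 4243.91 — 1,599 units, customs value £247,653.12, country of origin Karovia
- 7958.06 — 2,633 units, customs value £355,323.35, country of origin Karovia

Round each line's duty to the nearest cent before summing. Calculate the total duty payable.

£18,302.94

Line 1 (5044.69, Karovia, 2,250 liters, £121,297.50):
Base rate for 5044.69 is 7% + £3.17/liter.
Origin Karovia qualifies under the Coreth–Karovia agreement and 5044.69 is covered: preferential rate 4% applies instead.
Duty = £121,297.50 × 4% = £4,851.90.
Line 2 (4243.91, Karovia, 1,599 units, £247,653.12):
Base rate for 4243.91 is £6.19/unit.
Origin Karovia is the FTA partner but 4243.91 is not on the preference list; base rate stands.
Duty = 1,599 × £6.19 = £9,897.81.
Line 3 (7958.06, Karovia, 2,633 units, £355,323.35):
Base rate for 7958.06 is 4% + £2.50/unit.
Origin Karovia qualifies under the Coreth–Karovia agreement and 7958.06 is covered: preferential rate 1% applies instead.
The additional-duty order on 7958.06 targets Galar, not Karovia; it does not apply.
Duty = £355,323.35 × 1% = £3,553.23.
Total = £4,851.90 + £9,897.81 + £3,553.23 = £18,302.94.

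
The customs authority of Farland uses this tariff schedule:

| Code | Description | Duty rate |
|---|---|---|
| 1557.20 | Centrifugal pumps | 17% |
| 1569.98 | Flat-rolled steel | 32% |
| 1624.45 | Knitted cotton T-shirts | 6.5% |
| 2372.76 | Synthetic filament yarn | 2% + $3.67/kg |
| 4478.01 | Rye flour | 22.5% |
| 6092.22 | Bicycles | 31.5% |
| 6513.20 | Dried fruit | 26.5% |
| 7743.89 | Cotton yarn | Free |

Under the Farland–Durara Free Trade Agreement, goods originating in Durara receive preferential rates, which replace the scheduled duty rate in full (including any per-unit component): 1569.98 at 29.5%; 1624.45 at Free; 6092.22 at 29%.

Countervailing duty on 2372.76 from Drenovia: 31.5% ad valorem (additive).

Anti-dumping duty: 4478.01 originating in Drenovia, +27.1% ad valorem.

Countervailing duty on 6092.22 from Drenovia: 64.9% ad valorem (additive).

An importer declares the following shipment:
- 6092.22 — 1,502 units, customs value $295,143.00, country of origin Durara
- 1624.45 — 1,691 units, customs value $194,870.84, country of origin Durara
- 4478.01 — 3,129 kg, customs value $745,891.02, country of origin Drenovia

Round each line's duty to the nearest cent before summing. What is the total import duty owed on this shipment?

Line 1 (6092.22, Durara, 1,502 units, $295,143.00):
Base rate for 6092.22 is 31.5%.
Origin Durara qualifies under the Farland–Durara agreement and 6092.22 is covered: preferential rate 29% applies instead.
The additional-duty order on 6092.22 targets Drenovia, not Durara; it does not apply.
Duty = $295,143.00 × 29% = $85,591.47.
Line 2 (1624.45, Durara, 1,691 units, $194,870.84):
Base rate for 1624.45 is 6.5%.
Origin Durara qualifies under the Farland–Durara agreement and 1624.45 is covered: preferential rate Free applies instead.
Duty = $194,870.84 × 0% = $0.00.
Line 3 (4478.01, Drenovia, 3,129 kg, $745,891.02):
Base rate for 4478.01 is 22.5%.
Additional duty on 4478.01 from Drenovia: +27.1%. Applied ad valorem rate: 22.5% + 27.1% = 49.6%.
Duty = $745,891.02 × 49.6% = $369,961.95.
Total = $85,591.47 + $0.00 + $369,961.95 = $455,553.42.

$455,553.42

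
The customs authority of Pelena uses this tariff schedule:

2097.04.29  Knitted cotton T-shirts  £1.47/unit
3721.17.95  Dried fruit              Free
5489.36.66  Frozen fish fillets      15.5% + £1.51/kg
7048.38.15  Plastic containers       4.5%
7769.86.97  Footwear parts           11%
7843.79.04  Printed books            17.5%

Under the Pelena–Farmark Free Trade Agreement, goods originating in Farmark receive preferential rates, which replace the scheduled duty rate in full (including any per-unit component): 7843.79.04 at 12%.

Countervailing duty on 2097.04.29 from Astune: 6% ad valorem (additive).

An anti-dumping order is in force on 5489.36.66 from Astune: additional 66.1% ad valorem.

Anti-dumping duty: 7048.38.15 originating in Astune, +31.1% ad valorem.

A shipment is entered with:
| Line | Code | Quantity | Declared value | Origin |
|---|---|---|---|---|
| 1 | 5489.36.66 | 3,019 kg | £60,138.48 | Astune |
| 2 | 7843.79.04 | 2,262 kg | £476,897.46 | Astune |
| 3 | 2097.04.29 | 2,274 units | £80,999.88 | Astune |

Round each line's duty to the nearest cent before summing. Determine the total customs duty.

Line 1 (5489.36.66, Astune, 3,019 kg, £60,138.48):
Base rate for 5489.36.66 is 15.5% + £1.51/kg.
Additional duty on 5489.36.66 from Astune: +66.1%. Applied ad valorem rate: 15.5% + 66.1% = 81.6%.
Duty = £60,138.48 × 81.6% + 3,019 × £1.51 = £53,631.69.
Line 2 (7843.79.04, Astune, 2,262 kg, £476,897.46):
Base rate for 7843.79.04 is 17.5%.
7843.79.04 has an FTA preferential rate, but origin Astune is not Farmark; base rate stands.
Duty = £476,897.46 × 17.5% = £83,457.06.
Line 3 (2097.04.29, Astune, 2,274 units, £80,999.88):
Base rate for 2097.04.29 is £1.47/unit.
Additional duty on 2097.04.29 from Astune: +6% ad valorem. Applied ad valorem rate = 6%.
Duty = £80,999.88 × 6% + 2,274 × £1.47 = £8,202.77.
Total = £53,631.69 + £83,457.06 + £8,202.77 = £145,291.52.

£145,291.52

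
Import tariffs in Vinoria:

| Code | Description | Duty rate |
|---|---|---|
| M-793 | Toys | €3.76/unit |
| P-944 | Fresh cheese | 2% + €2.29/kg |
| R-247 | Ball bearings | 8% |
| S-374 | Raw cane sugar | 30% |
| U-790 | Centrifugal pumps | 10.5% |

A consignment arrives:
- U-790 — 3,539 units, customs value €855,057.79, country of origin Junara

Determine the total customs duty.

€89,781.07

Line 1 (U-790, Junara, 3,539 units, €855,057.79):
Base rate for U-790 is 10.5%.
Duty = €855,057.79 × 10.5% = €89,781.07.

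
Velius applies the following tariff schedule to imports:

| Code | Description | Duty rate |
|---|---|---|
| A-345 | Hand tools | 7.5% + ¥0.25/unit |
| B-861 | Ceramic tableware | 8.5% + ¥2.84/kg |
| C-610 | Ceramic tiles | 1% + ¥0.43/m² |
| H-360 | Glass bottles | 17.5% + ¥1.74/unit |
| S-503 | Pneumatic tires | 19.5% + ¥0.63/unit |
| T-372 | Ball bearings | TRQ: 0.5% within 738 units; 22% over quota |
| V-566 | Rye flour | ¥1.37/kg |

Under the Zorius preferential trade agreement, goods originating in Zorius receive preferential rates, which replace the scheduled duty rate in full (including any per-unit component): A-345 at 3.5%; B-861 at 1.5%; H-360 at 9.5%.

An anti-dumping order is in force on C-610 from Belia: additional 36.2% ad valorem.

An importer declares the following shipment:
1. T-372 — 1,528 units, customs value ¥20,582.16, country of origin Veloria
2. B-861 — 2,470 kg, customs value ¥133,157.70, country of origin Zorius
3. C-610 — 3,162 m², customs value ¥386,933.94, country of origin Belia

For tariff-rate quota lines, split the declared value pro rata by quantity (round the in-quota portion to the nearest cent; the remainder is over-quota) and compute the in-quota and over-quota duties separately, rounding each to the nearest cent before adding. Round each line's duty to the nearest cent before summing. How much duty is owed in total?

Line 1 (T-372, Veloria, 1,528 units, ¥20,582.16):
Code T-372 is under a tariff-rate quota (threshold 738 units). In-quota: 738 units at 0.5%; over-quota: 790 units at 22%.
Pro-rata value split: in-quota = ¥20,582.16 × 738/1,528 = ¥9,940.86; over-quota = ¥20,582.16 − ¥9,940.86 = ¥10,641.30.
In-quota duty = ¥9,940.86 × 0.5% = ¥49.70. Over-quota duty = ¥10,641.30 × 22% = ¥2,341.09.
Line duty = ¥49.70 + ¥2,341.09 = ¥2,390.79.
Line 2 (B-861, Zorius, 2,470 kg, ¥133,157.70):
Base rate for B-861 is 8.5% + ¥2.84/kg.
Origin Zorius qualifies under the Velius–Zorius agreement and B-861 is covered: preferential rate 1.5% applies instead.
Duty = ¥133,157.70 × 1.5% = ¥1,997.37.
Line 3 (C-610, Belia, 3,162 m², ¥386,933.94):
Base rate for C-610 is 1% + ¥0.43/m².
Additional duty on C-610 from Belia: +36.2%. Applied ad valorem rate: 1% + 36.2% = 37.2%.
Duty = ¥386,933.94 × 37.2% + 3,162 × ¥0.43 = ¥145,299.09.
Total = ¥2,390.79 + ¥1,997.37 + ¥145,299.09 = ¥149,687.25.

¥149,687.25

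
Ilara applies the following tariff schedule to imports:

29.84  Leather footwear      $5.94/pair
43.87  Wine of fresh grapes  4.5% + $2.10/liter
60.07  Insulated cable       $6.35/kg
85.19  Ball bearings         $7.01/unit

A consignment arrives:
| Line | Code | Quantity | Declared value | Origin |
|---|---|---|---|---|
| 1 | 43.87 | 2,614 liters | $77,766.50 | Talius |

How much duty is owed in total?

Line 1 (43.87, Talius, 2,614 liters, $77,766.50):
Base rate for 43.87 is 4.5% + $2.10/liter.
Duty = $77,766.50 × 4.5% + 2,614 × $2.10 = $8,988.89.

$8,988.89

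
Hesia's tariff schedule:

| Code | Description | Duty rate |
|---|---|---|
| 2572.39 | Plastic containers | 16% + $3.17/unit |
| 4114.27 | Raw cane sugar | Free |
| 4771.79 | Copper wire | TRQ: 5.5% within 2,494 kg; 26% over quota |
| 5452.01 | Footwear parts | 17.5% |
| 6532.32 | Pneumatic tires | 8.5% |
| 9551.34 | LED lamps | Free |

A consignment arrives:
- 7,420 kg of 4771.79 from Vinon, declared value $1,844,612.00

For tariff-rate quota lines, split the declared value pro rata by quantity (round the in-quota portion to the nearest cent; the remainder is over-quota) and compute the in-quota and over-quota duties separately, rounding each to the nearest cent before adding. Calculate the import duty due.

$352,497.40

Line 1 (4771.79, Vinon, 7,420 kg, $1,844,612.00):
Code 4771.79 is under a tariff-rate quota (threshold 2,494 kg). In-quota: 2,494 kg at 5.5%; over-quota: 4,926 kg at 26%.
Pro-rata value split: in-quota = $1,844,612.00 × 2,494/7,420 = $620,008.40; over-quota = $1,844,612.00 − $620,008.40 = $1,224,603.60.
In-quota duty = $620,008.40 × 5.5% = $34,100.46. Over-quota duty = $1,224,603.60 × 26% = $318,396.94.
Line duty = $34,100.46 + $318,396.94 = $352,497.40.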